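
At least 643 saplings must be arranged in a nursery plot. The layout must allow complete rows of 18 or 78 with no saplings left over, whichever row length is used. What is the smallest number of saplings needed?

The number of saplings must be a common multiple of 18 and 78, so a multiple of their LCM.
18 = 2 × 3^2
78 = 2 × 3 × 13
LCM(18, 78) = 2 × 3^2 × 13 = 234.
Smallest multiple of 234 that is ≥ 643: ⌈643/234⌉ × 234 = 3 × 234 = 702.

702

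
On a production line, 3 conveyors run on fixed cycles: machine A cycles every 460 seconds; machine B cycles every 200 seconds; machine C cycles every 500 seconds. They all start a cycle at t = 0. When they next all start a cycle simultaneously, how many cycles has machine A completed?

They are all back at their starting positions together after one LCM of the periods.
460 = 2^2 × 5 × 23
200 = 2^3 × 5^2
500 = 2^2 × 5^3
LCM(460, 200, 500) = 2^3 × 5^3 × 23 = 23000.
Cycles for period 460: 23000 / 460 = 50.

50 cycles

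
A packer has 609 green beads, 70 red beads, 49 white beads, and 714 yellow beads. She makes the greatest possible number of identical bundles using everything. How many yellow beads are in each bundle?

Number of bundles = gcd(609, 70, 49, 714).
609 = 3 × 7 × 29
70 = 2 × 5 × 7
49 = 7^2
714 = 2 × 3 × 7 × 17
gcd(609, 70, 49, 714) = 7.
yellow beads per bundle = 714 / 7 = 102.

102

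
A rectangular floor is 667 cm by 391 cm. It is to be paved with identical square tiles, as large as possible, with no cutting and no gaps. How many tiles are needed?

493

Tile side = gcd(667, 391).
667 = 23 × 29
391 = 17 × 23
gcd(667, 391) = 23.
Tiles: (667/23) × (391/23) = 29 × 17 = 493.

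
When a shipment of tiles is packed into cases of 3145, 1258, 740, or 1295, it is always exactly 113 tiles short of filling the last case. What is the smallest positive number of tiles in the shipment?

87947

Being 113 short of a full case of size k means N ≡ −113 (mod k), i.e. N + 113 is a multiple of each size.
3145 = 5 × 17 × 37
1258 = 2 × 17 × 37
740 = 2^2 × 5 × 37
1295 = 5 × 7 × 37
LCM(3145, 1258, 740, 1295) = 2^2 × 5 × 7 × 17 × 37 = 88060.
Smallest positive N is 88060 − 113 = 87947.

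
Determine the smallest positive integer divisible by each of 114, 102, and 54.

114 = 2 × 3 × 19
102 = 2 × 3 × 17
54 = 2 × 3^3
LCM(114, 102, 54) = 2 × 3^3 × 17 × 19 = 17442.

17442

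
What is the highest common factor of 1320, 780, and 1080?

1320 = 2^3 × 3 × 5 × 11
780 = 2^2 × 3 × 5 × 13
1080 = 2^3 × 3^3 × 5
gcd(1320, 780, 1080) = 2^2 × 3 × 5 = 60.

60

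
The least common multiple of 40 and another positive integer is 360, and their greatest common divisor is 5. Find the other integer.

gcd × lcm = product of the two integers, so the other integer is (5 × 360) / 40 = 45.

45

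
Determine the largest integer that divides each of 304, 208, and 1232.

16

304 = 2^4 × 19
208 = 2^4 × 13
1232 = 2^4 × 7 × 11
gcd(304, 208, 1232) = 2^4 = 16.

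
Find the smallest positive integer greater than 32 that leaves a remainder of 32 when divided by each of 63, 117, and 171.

15593

N − 32 must be a common multiple of 63, 117, and 171.
63 = 3^2 × 7
117 = 3^2 × 13
171 = 3^2 × 19
LCM(63, 117, 171) = 3^2 × 7 × 13 × 19 = 15561.
Smallest N > 32 is LCM + 32 = 15561 + 32 = 15593.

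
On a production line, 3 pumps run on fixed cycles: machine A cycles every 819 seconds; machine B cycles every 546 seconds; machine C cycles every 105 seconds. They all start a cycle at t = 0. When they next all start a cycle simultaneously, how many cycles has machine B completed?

The first common completion time is the LCM of the periods.
819 = 3^2 × 7 × 13
546 = 2 × 3 × 7 × 13
105 = 3 × 5 × 7
LCM(819, 546, 105) = 2 × 3^2 × 5 × 7 × 13 = 8190.
Cycles for period 546: 8190 / 546 = 15.

15 cycles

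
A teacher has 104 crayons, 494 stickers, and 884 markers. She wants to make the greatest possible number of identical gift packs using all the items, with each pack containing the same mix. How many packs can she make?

The pack count must divide each quantity, so the greatest is gcd(104, 494, 884).
104 = 2^3 × 13
494 = 2 × 13 × 19
884 = 2^2 × 13 × 17
gcd(104, 494, 884) = 2 × 13 = 26.

26 packs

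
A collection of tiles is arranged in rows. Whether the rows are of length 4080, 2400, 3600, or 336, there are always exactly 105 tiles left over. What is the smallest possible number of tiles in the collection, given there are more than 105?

856905

N − 105 must be a common multiple of 4080, 2400, 3600, and 336.
4080 = 2^4 × 3 × 5 × 17
2400 = 2^5 × 3 × 5^2
3600 = 2^4 × 3^2 × 5^2
336 = 2^4 × 3 × 7
LCM(4080, 2400, 3600, 336) = 2^5 × 3^2 × 5^2 × 7 × 17 = 856800.
Smallest N > 105 is LCM + 105 = 856800 + 105 = 856905.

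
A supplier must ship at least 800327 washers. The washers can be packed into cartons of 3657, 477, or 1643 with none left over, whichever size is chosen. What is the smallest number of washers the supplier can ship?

The number of washers must be a common multiple of 3657, 477, and 1643, so a multiple of their LCM.
3657 = 3 × 23 × 53
477 = 3^2 × 53
1643 = 31 × 53
LCM(3657, 477, 1643) = 3^2 × 23 × 31 × 53 = 340101.
Smallest multiple of 340101 that is ≥ 800327: ⌈800327/340101⌉ × 340101 = 3 × 340101 = 1020303.

1020303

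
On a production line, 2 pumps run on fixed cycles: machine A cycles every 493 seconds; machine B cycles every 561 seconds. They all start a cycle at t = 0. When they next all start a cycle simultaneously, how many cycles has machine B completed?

All finish a whole number of cycles simultaneously at t = LCM of the periods.
493 = 17 × 29
561 = 3 × 11 × 17
LCM(493, 561) = 3 × 11 × 17 × 29 = 16269.
Cycles for period 561: 16269 / 561 = 29.

29 cycles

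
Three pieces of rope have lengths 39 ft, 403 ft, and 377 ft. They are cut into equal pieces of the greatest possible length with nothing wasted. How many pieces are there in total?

Piece length = gcd(39, 403, 377).
39 = 3 × 13
403 = 13 × 31
377 = 13 × 29
gcd(39, 403, 377) = 13.
Total pieces = 39/13 + 403/13 + 377/13 = 3 + 31 + 29 = 63.

63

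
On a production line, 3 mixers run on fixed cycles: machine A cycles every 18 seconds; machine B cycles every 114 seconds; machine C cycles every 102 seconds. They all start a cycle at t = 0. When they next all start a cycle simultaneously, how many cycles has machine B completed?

51 cycles

The first common completion time is the LCM of the periods.
18 = 2 × 3^2
114 = 2 × 3 × 19
102 = 2 × 3 × 17
LCM(18, 114, 102) = 2 × 3^2 × 17 × 19 = 5814.
Cycles for period 114: 5814 / 114 = 51.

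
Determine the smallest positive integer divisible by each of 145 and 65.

145 = 5 × 29
65 = 5 × 13
LCM(145, 65) = 5 × 13 × 29 = 1885.

1885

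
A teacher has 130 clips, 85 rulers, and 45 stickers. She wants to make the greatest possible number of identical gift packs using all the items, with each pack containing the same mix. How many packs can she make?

The pack count must divide each quantity, so the greatest is gcd(130, 85, 45).
130 = 2 × 5 × 13
85 = 5 × 17
45 = 3^2 × 5
gcd(130, 85, 45) = 5.

5 packs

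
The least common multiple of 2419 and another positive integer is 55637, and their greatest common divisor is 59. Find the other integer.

1357

gcd × lcm = product of the two integers, so the other integer is (59 × 55637) / 2419 = 1357.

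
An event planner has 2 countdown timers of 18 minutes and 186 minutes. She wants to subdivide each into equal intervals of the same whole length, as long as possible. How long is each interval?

6 minutes

By the Euclidean algorithm:
186 = 10 × 18 + 6
18 = 3 × 6 + 0
gcd(18, 186) = 6.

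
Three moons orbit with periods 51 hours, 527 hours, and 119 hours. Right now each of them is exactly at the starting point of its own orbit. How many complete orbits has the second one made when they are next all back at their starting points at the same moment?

21 orbits

The first common completion time is the LCM of the periods.
51 = 3 × 17
527 = 17 × 31
119 = 7 × 17
LCM(51, 527, 119) = 3 × 7 × 17 × 31 = 11067.
Orbits for period 527: 11067 / 527 = 21.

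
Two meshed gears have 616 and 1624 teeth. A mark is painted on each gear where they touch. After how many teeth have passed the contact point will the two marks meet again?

17864 teeth

They coincide at every common multiple of the periods; the first is the LCM.
616 = 2^3 × 7 × 11
1624 = 2^3 × 7 × 29
LCM(616, 1624) = 2^3 × 7 × 11 × 29 = 17864.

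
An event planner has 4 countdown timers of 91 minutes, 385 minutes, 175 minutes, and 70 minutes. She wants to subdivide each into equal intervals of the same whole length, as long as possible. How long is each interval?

7 minutes

The interval must divide each timer length; the longest such is the gcd.
91 = 7 × 13
385 = 5 × 7 × 11
175 = 5^2 × 7
70 = 2 × 5 × 7
gcd(91, 385, 175, 70) = 7.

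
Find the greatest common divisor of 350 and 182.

14

350 = 2 × 5^2 × 7
182 = 2 × 7 × 13
gcd(350, 182) = 2 × 7 = 14.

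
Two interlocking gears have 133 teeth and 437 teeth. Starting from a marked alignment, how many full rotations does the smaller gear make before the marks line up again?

23 rotations

They are all back at their starting positions together after one LCM of the periods.
133 = 7 × 19
437 = 19 × 23
LCM(133, 437) = 7 × 19 × 23 = 3059.
Rotations for period 133: 3059 / 133 = 23.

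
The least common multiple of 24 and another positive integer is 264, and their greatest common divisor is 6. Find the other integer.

gcd × lcm = product of the two integers, so the other integer is (6 × 264) / 24 = 66.

66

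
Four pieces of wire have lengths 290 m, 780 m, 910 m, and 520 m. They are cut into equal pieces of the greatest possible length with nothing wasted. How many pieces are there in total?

250

Piece length = gcd(290, 780, 910, 520).
290 = 2 × 5 × 29
780 = 2^2 × 3 × 5 × 13
910 = 2 × 5 × 7 × 13
520 = 2^3 × 5 × 13
gcd(290, 780, 910, 520) = 2 × 5 = 10.
Total pieces = 290/10 + 780/10 + 910/10 + 520/10 = 29 + 78 + 91 + 52 = 250.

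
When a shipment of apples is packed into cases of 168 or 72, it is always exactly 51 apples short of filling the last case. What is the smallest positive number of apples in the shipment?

Being 51 short of a full case of size k means N ≡ −51 (mod k), i.e. N + 51 is a multiple of each size.
168 = 2^3 × 3 × 7
72 = 2^3 × 3^2
LCM(168, 72) = 2^3 × 3^2 × 7 = 504.
Smallest positive N is 504 − 51 = 453.

453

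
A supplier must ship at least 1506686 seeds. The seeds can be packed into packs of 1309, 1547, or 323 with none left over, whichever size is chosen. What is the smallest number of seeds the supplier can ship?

1616615

The number of seeds must be a common multiple of 1309, 1547, and 323, so a multiple of their LCM.
1309 = 7 × 11 × 17
1547 = 7 × 13 × 17
323 = 17 × 19
LCM(1309, 1547, 323) = 7 × 11 × 13 × 17 × 19 = 323323.
Smallest multiple of 323323 that is ≥ 1506686: ⌈1506686/323323⌉ × 323323 = 5 × 323323 = 1616615.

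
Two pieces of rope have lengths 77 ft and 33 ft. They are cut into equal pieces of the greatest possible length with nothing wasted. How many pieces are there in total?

10

Piece length = gcd(77, 33).
77 = 7 × 11
33 = 3 × 11
gcd(77, 33) = 11.
Total pieces = 77/11 + 33/11 = 7 + 3 = 10.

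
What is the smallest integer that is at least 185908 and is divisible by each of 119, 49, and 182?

The integer must be a common multiple of 119, 49, and 182, so a multiple of their LCM.
119 = 7 × 17
49 = 7^2
182 = 2 × 7 × 13
LCM(119, 49, 182) = 2 × 7^2 × 13 × 17 = 21658.
Smallest multiple of 21658 that is ≥ 185908: ⌈185908/21658⌉ × 21658 = 9 × 21658 = 194922.

194922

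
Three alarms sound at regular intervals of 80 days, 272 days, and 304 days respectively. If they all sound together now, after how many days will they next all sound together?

25840 days

They coincide at every common multiple of the periods; the first is the LCM.
80 = 2^4 × 5
272 = 2^4 × 17
304 = 2^4 × 19
LCM(80, 272, 304) = 2^4 × 5 × 17 × 19 = 25840.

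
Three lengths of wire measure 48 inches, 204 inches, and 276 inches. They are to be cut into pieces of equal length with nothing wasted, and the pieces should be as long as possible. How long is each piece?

The greatest length dividing all of 48, 204, and 276 is their gcd.
48 = 2^4 × 3
204 = 2^2 × 3 × 17
276 = 2^2 × 3 × 23
gcd(48, 204, 276) = 2^2 × 3 = 12.

12 inches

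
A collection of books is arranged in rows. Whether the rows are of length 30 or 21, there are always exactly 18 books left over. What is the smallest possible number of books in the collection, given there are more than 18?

N − 18 must be a common multiple of 30 and 21.
30 = 2 × 3 × 5
21 = 3 × 7
LCM(30, 21) = 2 × 3 × 5 × 7 = 210.
Smallest N > 18 is LCM + 18 = 210 + 18 = 228.

228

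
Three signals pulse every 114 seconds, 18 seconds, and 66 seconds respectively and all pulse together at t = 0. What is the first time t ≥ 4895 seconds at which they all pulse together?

Joint pulses occur at multiples of LCM(114, 18, 66).
114 = 2 × 3 × 19
18 = 2 × 3^2
66 = 2 × 3 × 11
LCM(114, 18, 66) = 2 × 3^2 × 11 × 19 = 3762.
Smallest multiple of 3762 that is ≥ 4895: ⌈4895/3762⌉ × 3762 = 2 × 3762 = 7524.

7524 seconds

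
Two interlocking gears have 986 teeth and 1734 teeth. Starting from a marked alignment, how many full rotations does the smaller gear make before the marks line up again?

All finish a whole number of cycles simultaneously at t = LCM of the periods.
986 = 2 × 17 × 29
1734 = 2 × 3 × 17^2
LCM(986, 1734) = 2 × 3 × 17^2 × 29 = 50286.
Rotations for period 986: 50286 / 986 = 51.

51 rotations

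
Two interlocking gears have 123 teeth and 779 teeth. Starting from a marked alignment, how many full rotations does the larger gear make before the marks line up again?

3 rotations

All finish a whole number of cycles simultaneously at t = LCM of the periods.
123 = 3 × 41
779 = 19 × 41
LCM(123, 779) = 3 × 19 × 41 = 2337.
Rotations for period 779: 2337 / 779 = 3.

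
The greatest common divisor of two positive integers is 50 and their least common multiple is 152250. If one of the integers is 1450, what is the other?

5250

For two integers, gcd × lcm = product, so the other is (50 × 152250) / 1450 = 7612500 / 1450 = 5250.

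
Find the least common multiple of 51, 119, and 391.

8211

51 = 3 × 17
119 = 7 × 17
391 = 17 × 23
LCM(51, 119, 391) = 3 × 7 × 17 × 23 = 8211.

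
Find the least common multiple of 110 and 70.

770

110 = 2 × 5 × 11
70 = 2 × 5 × 7
LCM(110, 70) = 2 × 5 × 7 × 11 = 770.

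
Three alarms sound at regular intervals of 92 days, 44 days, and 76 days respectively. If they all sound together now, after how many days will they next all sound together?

They coincide at every common multiple of the periods; the first is the LCM.
92 = 2^2 × 23
44 = 2^2 × 11
76 = 2^2 × 19
LCM(92, 44, 76) = 2^2 × 11 × 19 × 23 = 19228.

19228 days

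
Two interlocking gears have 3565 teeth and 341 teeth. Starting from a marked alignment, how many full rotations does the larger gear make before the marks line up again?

11 rotations

All finish a whole number of cycles simultaneously at t = LCM of the periods.
3565 = 5 × 23 × 31
341 = 11 × 31
LCM(3565, 341) = 5 × 11 × 23 × 31 = 39215.
Rotations for period 3565: 39215 / 3565 = 11.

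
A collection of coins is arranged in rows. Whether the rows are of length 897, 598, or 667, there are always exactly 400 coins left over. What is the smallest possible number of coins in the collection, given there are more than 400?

N − 400 must be a common multiple of 897, 598, and 667.
897 = 3 × 13 × 23
598 = 2 × 13 × 23
667 = 23 × 29
LCM(897, 598, 667) = 2 × 3 × 13 × 23 × 29 = 52026.
Smallest N > 400 is LCM + 400 = 52026 + 400 = 52426.

52426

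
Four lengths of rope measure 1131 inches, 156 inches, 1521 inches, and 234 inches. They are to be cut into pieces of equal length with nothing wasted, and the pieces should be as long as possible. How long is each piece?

The greatest length dividing all of 1131, 156, 1521, and 234 is their gcd.
1131 = 3 × 13 × 29
156 = 2^2 × 3 × 13
1521 = 3^2 × 13^2
234 = 2 × 3^2 × 13
gcd(1131, 156, 1521, 234) = 3 × 13 = 39.

39 inches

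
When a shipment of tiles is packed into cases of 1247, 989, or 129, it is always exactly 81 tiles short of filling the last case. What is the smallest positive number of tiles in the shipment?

85962

Being 81 short of a full case of size k means N ≡ −81 (mod k), i.e. N + 81 is a multiple of each size.
1247 = 29 × 43
989 = 23 × 43
129 = 3 × 43
LCM(1247, 989, 129) = 3 × 23 × 29 × 43 = 86043.
Smallest positive N is 86043 − 81 = 85962.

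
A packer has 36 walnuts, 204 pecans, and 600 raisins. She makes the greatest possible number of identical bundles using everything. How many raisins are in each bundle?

Number of bundles = gcd(36, 204, 600).
36 = 2^2 × 3^2
204 = 2^2 × 3 × 17
600 = 2^3 × 3 × 5^2
gcd(36, 204, 600) = 2^2 × 3 = 12.
raisins per bundle = 600 / 12 = 50.

50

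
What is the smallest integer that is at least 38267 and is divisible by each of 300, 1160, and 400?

69600

The integer must be a common multiple of 300, 1160, and 400, so a multiple of their LCM.
300 = 2^2 × 3 × 5^2
1160 = 2^3 × 5 × 29
400 = 2^4 × 5^2
LCM(300, 1160, 400) = 2^4 × 3 × 5^2 × 29 = 34800.
Smallest multiple of 34800 that is ≥ 38267: ⌈38267/34800⌉ × 34800 = 2 × 34800 = 69600.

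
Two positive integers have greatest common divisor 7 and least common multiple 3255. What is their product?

For any two positive integers, gcd × lcm = product = 7 × 3255 = 22785.

22785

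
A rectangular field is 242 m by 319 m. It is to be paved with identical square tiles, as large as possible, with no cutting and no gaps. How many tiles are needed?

638

Tile side = gcd(242, 319).
242 = 2 × 11^2
319 = 11 × 29
gcd(242, 319) = 11.
Tiles: (242/11) × (319/11) = 22 × 29 = 638.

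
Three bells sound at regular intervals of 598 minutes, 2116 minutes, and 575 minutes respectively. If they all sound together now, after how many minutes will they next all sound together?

They coincide at every common multiple of the periods; the first is the LCM.
598 = 2 × 13 × 23
2116 = 2^2 × 23^2
575 = 5^2 × 23
LCM(598, 2116, 575) = 2^2 × 5^2 × 13 × 23^2 = 687700.

687700 minutes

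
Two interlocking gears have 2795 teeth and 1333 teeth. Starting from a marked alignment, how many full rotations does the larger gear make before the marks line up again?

31 rotations

They are all back at their starting positions together after one LCM of the periods.
2795 = 5 × 13 × 43
1333 = 31 × 43
LCM(2795, 1333) = 5 × 13 × 31 × 43 = 86645.
Rotations for period 2795: 86645 / 2795 = 31.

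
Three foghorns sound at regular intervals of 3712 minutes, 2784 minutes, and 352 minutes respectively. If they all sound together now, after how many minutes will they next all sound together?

122496 minutes

The first simultaneous occurrence is after LCM of the individual periods.
3712 = 2^7 × 29
2784 = 2^5 × 3 × 29
352 = 2^5 × 11
LCM(3712, 2784, 352) = 2^7 × 3 × 11 × 29 = 122496.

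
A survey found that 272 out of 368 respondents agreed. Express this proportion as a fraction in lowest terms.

17/23

272 = 2^4 × 17
368 = 2^4 × 23
gcd(272, 368) = 2^4 = 16.
Divide numerator and denominator by 16: 272/368 = 17/23.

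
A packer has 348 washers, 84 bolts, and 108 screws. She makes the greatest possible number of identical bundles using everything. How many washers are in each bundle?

Number of bundles = gcd(348, 84, 108).
348 = 2^2 × 3 × 29
84 = 2^2 × 3 × 7
108 = 2^2 × 3^3
gcd(348, 84, 108) = 2^2 × 3 = 12.
washers per bundle = 348 / 12 = 29.

29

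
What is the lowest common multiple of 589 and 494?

15314

589 = 19 × 31
494 = 2 × 13 × 19
LCM(589, 494) = 2 × 13 × 19 × 31 = 15314.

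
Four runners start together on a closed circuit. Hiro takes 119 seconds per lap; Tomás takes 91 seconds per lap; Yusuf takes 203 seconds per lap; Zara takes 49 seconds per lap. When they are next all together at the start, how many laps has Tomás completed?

All finish a whole number of cycles simultaneously at t = LCM of the periods.
119 = 7 × 17
91 = 7 × 13
203 = 7 × 29
49 = 7^2
LCM(119, 91, 203, 49) = 7^2 × 13 × 17 × 29 = 314041.
Laps for period 91: 314041 / 91 = 3451.

3451 laps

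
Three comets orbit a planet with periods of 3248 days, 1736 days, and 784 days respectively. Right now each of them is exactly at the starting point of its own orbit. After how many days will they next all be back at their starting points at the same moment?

The first simultaneous occurrence is after LCM of the individual periods.
3248 = 2^4 × 7 × 29
1736 = 2^3 × 7 × 31
784 = 2^4 × 7^2
LCM(3248, 1736, 784) = 2^4 × 7^2 × 29 × 31 = 704816.

704816 days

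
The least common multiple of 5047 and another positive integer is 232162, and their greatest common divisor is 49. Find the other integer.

gcd × lcm = product of the two integers, so the other integer is (49 × 232162) / 5047 = 2254.

2254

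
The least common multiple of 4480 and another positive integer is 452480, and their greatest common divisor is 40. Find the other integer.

4040

gcd × lcm = product of the two integers, so the other integer is (40 × 452480) / 4480 = 4040.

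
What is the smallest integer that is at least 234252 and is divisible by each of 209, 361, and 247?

The integer must be a common multiple of 209, 361, and 247, so a multiple of their LCM.
209 = 11 × 19
361 = 19^2
247 = 13 × 19
LCM(209, 361, 247) = 11 × 13 × 19^2 = 51623.
Smallest multiple of 51623 that is ≥ 234252: ⌈234252/51623⌉ × 51623 = 5 × 51623 = 258115.

258115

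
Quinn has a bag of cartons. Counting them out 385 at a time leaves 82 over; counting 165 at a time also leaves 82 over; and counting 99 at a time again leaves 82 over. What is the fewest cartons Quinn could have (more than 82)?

N − 82 must be a common multiple of 385, 165, and 99.
385 = 5 × 7 × 11
165 = 3 × 5 × 11
99 = 3^2 × 11
LCM(385, 165, 99) = 3^2 × 5 × 7 × 11 = 3465.
Smallest N > 82 is LCM + 82 = 3465 + 82 = 3547.

3547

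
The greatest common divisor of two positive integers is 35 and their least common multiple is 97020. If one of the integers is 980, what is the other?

For two integers, gcd × lcm = product, so the other is (35 × 97020) / 980 = 3395700 / 980 = 3465.

3465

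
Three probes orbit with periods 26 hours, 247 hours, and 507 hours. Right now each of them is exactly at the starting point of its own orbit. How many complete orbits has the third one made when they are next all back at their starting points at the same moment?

They are all back at their starting positions together after one LCM of the periods.
26 = 2 × 13
247 = 13 × 19
507 = 3 × 13^2
LCM(26, 247, 507) = 2 × 3 × 13^2 × 19 = 19266.
Orbits for period 507: 19266 / 507 = 38.

38 orbits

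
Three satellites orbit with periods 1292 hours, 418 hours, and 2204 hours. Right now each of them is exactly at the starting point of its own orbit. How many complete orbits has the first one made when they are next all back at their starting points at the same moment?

319 orbits

The first common completion time is the LCM of the periods.
1292 = 2^2 × 17 × 19
418 = 2 × 11 × 19
2204 = 2^2 × 19 × 29
LCM(1292, 418, 2204) = 2^2 × 11 × 17 × 19 × 29 = 412148.
Orbits for period 1292: 412148 / 1292 = 319.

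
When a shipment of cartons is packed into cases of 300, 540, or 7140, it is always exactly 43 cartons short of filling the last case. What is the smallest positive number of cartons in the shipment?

Being 43 short of a full case of size k means N ≡ −43 (mod k), i.e. N + 43 is a multiple of each size.
300 = 2^2 × 3 × 5^2
540 = 2^2 × 3^3 × 5
7140 = 2^2 × 3 × 5 × 7 × 17
LCM(300, 540, 7140) = 2^2 × 3^3 × 5^2 × 7 × 17 = 321300.
Smallest positive N is 321300 − 43 = 321257.

321257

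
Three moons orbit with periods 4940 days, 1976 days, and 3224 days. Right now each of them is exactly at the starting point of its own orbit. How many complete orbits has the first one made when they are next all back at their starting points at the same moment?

The first common completion time is the LCM of the periods.
4940 = 2^2 × 5 × 13 × 19
1976 = 2^3 × 13 × 19
3224 = 2^3 × 13 × 31
LCM(4940, 1976, 3224) = 2^3 × 5 × 13 × 19 × 31 = 306280.
Orbits for period 4940: 306280 / 4940 = 62.

62 orbits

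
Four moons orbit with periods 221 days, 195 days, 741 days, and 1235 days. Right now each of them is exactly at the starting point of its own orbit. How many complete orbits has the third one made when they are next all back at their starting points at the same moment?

The first common completion time is the LCM of the periods.
221 = 13 × 17
195 = 3 × 5 × 13
741 = 3 × 13 × 19
1235 = 5 × 13 × 19
LCM(221, 195, 741, 1235) = 3 × 5 × 13 × 17 × 19 = 62985.
Orbits for period 741: 62985 / 741 = 85.

85 orbits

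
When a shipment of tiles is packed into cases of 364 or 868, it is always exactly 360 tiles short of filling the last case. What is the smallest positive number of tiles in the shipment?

10924

Being 360 short of a full case of size k means N ≡ −360 (mod k), i.e. N + 360 is a multiple of each size.
364 = 2^2 × 7 × 13
868 = 2^2 × 7 × 31
LCM(364, 868) = 2^2 × 7 × 13 × 31 = 11284.
Smallest positive N is 11284 − 360 = 10924.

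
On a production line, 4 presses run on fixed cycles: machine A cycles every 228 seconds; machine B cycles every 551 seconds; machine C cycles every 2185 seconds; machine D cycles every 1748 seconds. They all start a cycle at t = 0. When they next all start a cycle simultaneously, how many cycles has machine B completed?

1380 cycles

They are all back at their starting positions together after one LCM of the periods.
228 = 2^2 × 3 × 19
551 = 19 × 29
2185 = 5 × 19 × 23
1748 = 2^2 × 19 × 23
LCM(228, 551, 2185, 1748) = 2^2 × 3 × 5 × 19 × 23 × 29 = 760380.
Cycles for period 551: 760380 / 551 = 1380.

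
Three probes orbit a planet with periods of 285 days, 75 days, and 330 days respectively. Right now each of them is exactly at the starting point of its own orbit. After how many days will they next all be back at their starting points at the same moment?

31350 days

They coincide at every common multiple of the periods; the first is the LCM.
285 = 3 × 5 × 19
75 = 3 × 5^2
330 = 2 × 3 × 5 × 11
LCM(285, 75, 330) = 2 × 3 × 5^2 × 11 × 19 = 31350.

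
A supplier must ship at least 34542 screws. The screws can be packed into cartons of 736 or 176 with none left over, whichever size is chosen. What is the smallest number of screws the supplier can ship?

40480

The number of screws must be a common multiple of 736 and 176, so a multiple of their LCM.
736 = 2^5 × 23
176 = 2^4 × 11
LCM(736, 176) = 2^5 × 11 × 23 = 8096.
Smallest multiple of 8096 that is ≥ 34542: ⌈34542/8096⌉ × 8096 = 5 × 8096 = 40480.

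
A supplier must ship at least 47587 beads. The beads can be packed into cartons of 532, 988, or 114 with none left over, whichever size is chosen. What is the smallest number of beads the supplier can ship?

The number of beads must be a common multiple of 532, 988, and 114, so a multiple of their LCM.
532 = 2^2 × 7 × 19
988 = 2^2 × 13 × 19
114 = 2 × 3 × 19
LCM(532, 988, 114) = 2^2 × 3 × 7 × 13 × 19 = 20748.
Smallest multiple of 20748 that is ≥ 47587: ⌈47587/20748⌉ × 20748 = 3 × 20748 = 62244.

62244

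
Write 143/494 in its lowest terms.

11/38

143 = 11 × 13
494 = 2 × 13 × 19
gcd(143, 494) = 13.
Divide numerator and denominator by 13: 143/494 = 11/38.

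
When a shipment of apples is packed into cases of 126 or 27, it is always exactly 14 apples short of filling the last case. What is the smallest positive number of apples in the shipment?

364

Being 14 short of a full case of size k means N ≡ −14 (mod k), i.e. N + 14 is a multiple of each size.
126 = 2 × 3^2 × 7
27 = 3^3
LCM(126, 27) = 2 × 3^3 × 7 = 378.
Smallest positive N is 378 − 14 = 364.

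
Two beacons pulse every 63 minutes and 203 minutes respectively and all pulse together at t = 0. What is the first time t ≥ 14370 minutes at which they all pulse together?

14616 minutes

Joint pulses occur at multiples of LCM(63, 203).
63 = 3^2 × 7
203 = 7 × 29
LCM(63, 203) = 3^2 × 7 × 29 = 1827.
Smallest multiple of 1827 that is ≥ 14370: ⌈14370/1827⌉ × 1827 = 8 × 1827 = 14616.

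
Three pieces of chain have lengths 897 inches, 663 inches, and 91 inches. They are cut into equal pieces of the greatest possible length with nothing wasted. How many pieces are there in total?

Piece length = gcd(897, 663, 91).
897 = 3 × 13 × 23
663 = 3 × 13 × 17
91 = 7 × 13
gcd(897, 663, 91) = 13.
Total pieces = 897/13 + 663/13 + 91/13 = 69 + 51 + 7 = 127.

127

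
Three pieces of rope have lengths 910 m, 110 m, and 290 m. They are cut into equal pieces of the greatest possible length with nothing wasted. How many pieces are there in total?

Piece length = gcd(910, 110, 290).
910 = 2 × 5 × 7 × 13
110 = 2 × 5 × 11
290 = 2 × 5 × 29
gcd(910, 110, 290) = 2 × 5 = 10.
Total pieces = 910/10 + 110/10 + 290/10 = 91 + 11 + 29 = 131.

131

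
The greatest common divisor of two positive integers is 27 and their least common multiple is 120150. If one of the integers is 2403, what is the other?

For two integers, gcd × lcm = product, so the other is (27 × 120150) / 2403 = 3244050 / 2403 = 1350.

1350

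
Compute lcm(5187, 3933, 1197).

357903

5187 = 3 × 7 × 13 × 19
3933 = 3^2 × 19 × 23
1197 = 3^2 × 7 × 19
LCM(5187, 3933, 1197) = 3^2 × 7 × 13 × 19 × 23 = 357903.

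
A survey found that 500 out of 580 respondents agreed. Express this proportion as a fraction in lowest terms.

25/29

500 = 2^2 × 5^3
580 = 2^2 × 5 × 29
gcd(500, 580) = 2^2 × 5 = 20.
Divide numerator and denominator by 20: 500/580 = 25/29.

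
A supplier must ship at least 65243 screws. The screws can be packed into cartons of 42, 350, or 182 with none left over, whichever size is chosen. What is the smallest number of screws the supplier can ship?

The number of screws must be a common multiple of 42, 350, and 182, so a multiple of their LCM.
42 = 2 × 3 × 7
350 = 2 × 5^2 × 7
182 = 2 × 7 × 13
LCM(42, 350, 182) = 2 × 3 × 5^2 × 7 × 13 = 13650.
Smallest multiple of 13650 that is ≥ 65243: ⌈65243/13650⌉ × 13650 = 5 × 13650 = 68250.

68250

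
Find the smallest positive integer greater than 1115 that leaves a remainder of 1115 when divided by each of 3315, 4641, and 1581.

N − 1115 must be a common multiple of 3315, 4641, and 1581.
3315 = 3 × 5 × 13 × 17
4641 = 3 × 7 × 13 × 17
1581 = 3 × 17 × 31
LCM(3315, 4641, 1581) = 3 × 5 × 7 × 13 × 17 × 31 = 719355.
Smallest N > 1115 is LCM + 1115 = 719355 + 1115 = 720470.

720470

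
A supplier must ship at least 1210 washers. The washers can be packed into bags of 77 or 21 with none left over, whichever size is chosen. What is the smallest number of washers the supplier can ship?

1386

The number of washers must be a common multiple of 77 and 21, so a multiple of their LCM.
77 = 7 × 11
21 = 3 × 7
LCM(77, 21) = 3 × 7 × 11 = 231.
Smallest multiple of 231 that is ≥ 1210: ⌈1210/231⌉ × 231 = 6 × 231 = 1386.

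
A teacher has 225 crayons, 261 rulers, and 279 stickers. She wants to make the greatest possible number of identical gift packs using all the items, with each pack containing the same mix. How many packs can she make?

9 packs

The pack count must divide each quantity, so the greatest is gcd(225, 261, 279).
225 = 3^2 × 5^2
261 = 3^2 × 29
279 = 3^2 × 31
gcd(225, 261, 279) = 3^2 = 9.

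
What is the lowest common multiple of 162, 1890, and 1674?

162 = 2 × 3^4
1890 = 2 × 3^3 × 5 × 7
1674 = 2 × 3^3 × 31
LCM(162, 1890, 1674) = 2 × 3^4 × 5 × 7 × 31 = 175770.

175770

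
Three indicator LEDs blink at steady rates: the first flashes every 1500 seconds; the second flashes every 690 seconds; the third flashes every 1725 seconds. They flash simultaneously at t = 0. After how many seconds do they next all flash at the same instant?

They coincide at every common multiple of the periods; the first is the LCM.
1500 = 2^2 × 3 × 5^3
690 = 2 × 3 × 5 × 23
1725 = 3 × 5^2 × 23
LCM(1500, 690, 1725) = 2^2 × 3 × 5^3 × 23 = 34500.

34500 seconds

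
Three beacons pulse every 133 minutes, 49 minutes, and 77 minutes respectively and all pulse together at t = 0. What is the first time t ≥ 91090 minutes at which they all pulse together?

92169 minutes

Joint pulses occur at multiples of LCM(133, 49, 77).
133 = 7 × 19
49 = 7^2
77 = 7 × 11
LCM(133, 49, 77) = 7^2 × 11 × 19 = 10241.
Smallest multiple of 10241 that is ≥ 91090: ⌈91090/10241⌉ × 10241 = 9 × 10241 = 92169.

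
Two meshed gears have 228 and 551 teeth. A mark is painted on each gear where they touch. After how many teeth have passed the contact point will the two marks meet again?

6612 teeth

The first simultaneous occurrence is after LCM of the individual periods.
228 = 2^2 × 3 × 19
551 = 19 × 29
LCM(228, 551) = 2^2 × 3 × 19 × 29 = 6612.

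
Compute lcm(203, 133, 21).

11571

203 = 7 × 29
133 = 7 × 19
21 = 3 × 7
LCM(203, 133, 21) = 3 × 7 × 19 × 29 = 11571.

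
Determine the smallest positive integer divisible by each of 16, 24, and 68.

816

16 = 2^4
24 = 2^3 × 3
68 = 2^2 × 17
LCM(16, 24, 68) = 2^4 × 3 × 17 = 816.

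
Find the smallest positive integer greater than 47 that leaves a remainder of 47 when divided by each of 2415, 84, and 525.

N − 47 must be a common multiple of 2415, 84, and 525.
2415 = 3 × 5 × 7 × 23
84 = 2^2 × 3 × 7
525 = 3 × 5^2 × 7
LCM(2415, 84, 525) = 2^2 × 3 × 5^2 × 7 × 23 = 48300.
Smallest N > 47 is LCM + 47 = 48300 + 47 = 48347.

48347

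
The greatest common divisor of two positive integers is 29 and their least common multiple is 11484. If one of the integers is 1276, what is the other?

For two integers, gcd × lcm = product, so the other is (29 × 11484) / 1276 = 333036 / 1276 = 261.

261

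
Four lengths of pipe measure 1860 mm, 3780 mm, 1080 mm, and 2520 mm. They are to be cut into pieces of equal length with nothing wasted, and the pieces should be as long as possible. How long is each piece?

The greatest length dividing all of 1860, 3780, 1080, and 2520 is their gcd.
1860 = 2^2 × 3 × 5 × 31
3780 = 2^2 × 3^3 × 5 × 7
1080 = 2^3 × 3^3 × 5
2520 = 2^3 × 3^2 × 5 × 7
gcd(1860, 3780, 1080, 2520) = 2^2 × 3 × 5 = 60.

60 mm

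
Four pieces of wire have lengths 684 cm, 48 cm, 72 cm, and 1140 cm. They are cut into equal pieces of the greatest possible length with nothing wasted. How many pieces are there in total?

Piece length = gcd(684, 48, 72, 1140).
684 = 2^2 × 3^2 × 19
48 = 2^4 × 3
72 = 2^3 × 3^2
1140 = 2^2 × 3 × 5 × 19
gcd(684, 48, 72, 1140) = 2^2 × 3 = 12.
Total pieces = 684/12 + 48/12 + 72/12 + 1140/12 = 57 + 4 + 6 + 95 = 162.

162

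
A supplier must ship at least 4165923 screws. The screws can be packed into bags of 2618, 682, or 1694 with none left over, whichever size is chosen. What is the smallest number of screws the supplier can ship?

4463690

The number of screws must be a common multiple of 2618, 682, and 1694, so a multiple of their LCM.
2618 = 2 × 7 × 11 × 17
682 = 2 × 11 × 31
1694 = 2 × 7 × 11^2
LCM(2618, 682, 1694) = 2 × 7 × 11^2 × 17 × 31 = 892738.
Smallest multiple of 892738 that is ≥ 4165923: ⌈4165923/892738⌉ × 892738 = 5 × 892738 = 4463690.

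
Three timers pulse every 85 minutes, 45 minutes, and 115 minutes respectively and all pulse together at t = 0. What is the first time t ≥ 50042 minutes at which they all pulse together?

Joint pulses occur at multiples of LCM(85, 45, 115).
85 = 5 × 17
45 = 3^2 × 5
115 = 5 × 23
LCM(85, 45, 115) = 3^2 × 5 × 17 × 23 = 17595.
Smallest multiple of 17595 that is ≥ 50042: ⌈50042/17595⌉ × 17595 = 3 × 17595 = 52785.

52785 minutes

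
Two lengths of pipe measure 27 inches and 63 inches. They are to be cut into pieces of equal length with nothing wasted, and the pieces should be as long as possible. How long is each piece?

9 inches

Each piece length must divide every original length, so the longest possible is gcd(27, 63).
27 = 3^3
63 = 3^2 × 7
gcd(27, 63) = 3^2 = 9.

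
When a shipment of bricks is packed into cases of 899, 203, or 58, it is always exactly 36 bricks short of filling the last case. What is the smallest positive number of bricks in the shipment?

Being 36 short of a full case of size k means N ≡ −36 (mod k), i.e. N + 36 is a multiple of each size.
899 = 29 × 31
203 = 7 × 29
58 = 2 × 29
LCM(899, 203, 58) = 2 × 7 × 29 × 31 = 12586.
Smallest positive N is 12586 − 36 = 12550.

12550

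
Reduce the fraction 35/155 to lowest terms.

7/31

35 = 5 × 7
155 = 5 × 31
gcd(35, 155) = 5.
Divide numerator and denominator by 5: 35/155 = 7/31.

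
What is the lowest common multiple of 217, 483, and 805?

74865

217 = 7 × 31
483 = 3 × 7 × 23
805 = 5 × 7 × 23
LCM(217, 483, 805) = 3 × 5 × 7 × 23 × 31 = 74865.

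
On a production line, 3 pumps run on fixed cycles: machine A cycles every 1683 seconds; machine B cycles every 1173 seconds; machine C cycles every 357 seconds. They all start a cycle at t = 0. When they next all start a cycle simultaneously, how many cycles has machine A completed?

The first common completion time is the LCM of the periods.
1683 = 3^2 × 11 × 17
1173 = 3 × 17 × 23
357 = 3 × 7 × 17
LCM(1683, 1173, 357) = 3^2 × 7 × 11 × 17 × 23 = 270963.
Cycles for period 1683: 270963 / 1683 = 161.

161 cycles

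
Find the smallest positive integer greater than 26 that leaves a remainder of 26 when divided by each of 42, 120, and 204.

14306

N − 26 must be a common multiple of 42, 120, and 204.
42 = 2 × 3 × 7
120 = 2^3 × 3 × 5
204 = 2^2 × 3 × 17
LCM(42, 120, 204) = 2^3 × 3 × 5 × 7 × 17 = 14280.
Smallest N > 26 is LCM + 26 = 14280 + 26 = 14306.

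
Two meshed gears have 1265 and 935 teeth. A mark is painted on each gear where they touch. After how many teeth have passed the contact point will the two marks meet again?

They coincide at every common multiple of the periods; the first is the LCM.
1265 = 5 × 11 × 23
935 = 5 × 11 × 17
LCM(1265, 935) = 5 × 11 × 17 × 23 = 21505.

21505 teeth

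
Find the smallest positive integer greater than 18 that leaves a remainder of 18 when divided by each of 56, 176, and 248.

38210

N − 18 must be a common multiple of 56, 176, and 248.
56 = 2^3 × 7
176 = 2^4 × 11
248 = 2^3 × 31
LCM(56, 176, 248) = 2^4 × 7 × 11 × 31 = 38192.
Smallest N > 18 is LCM + 18 = 38192 + 18 = 38210.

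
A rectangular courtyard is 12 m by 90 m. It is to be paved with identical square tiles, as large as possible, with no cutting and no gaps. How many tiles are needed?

30

Tile side = gcd(12, 90).
12 = 2^2 × 3
90 = 2 × 3^2 × 5
gcd(12, 90) = 2 × 3 = 6.
Tiles: (12/6) × (90/6) = 2 × 15 = 30.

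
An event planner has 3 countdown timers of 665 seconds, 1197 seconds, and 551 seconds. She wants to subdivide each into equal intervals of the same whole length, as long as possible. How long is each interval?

The interval must divide each timer length; the longest such is the gcd.
665 = 5 × 7 × 19
1197 = 3^2 × 7 × 19
551 = 19 × 29
gcd(665, 1197, 551) = 19.

19 seconds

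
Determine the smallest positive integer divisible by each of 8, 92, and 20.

8 = 2^3
92 = 2^2 × 23
20 = 2^2 × 5
LCM(8, 92, 20) = 2^3 × 5 × 23 = 920.

920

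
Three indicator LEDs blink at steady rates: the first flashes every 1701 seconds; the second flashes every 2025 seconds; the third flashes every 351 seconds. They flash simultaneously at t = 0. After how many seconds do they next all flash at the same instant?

The first simultaneous occurrence is after LCM of the individual periods.
1701 = 3^5 × 7
2025 = 3^4 × 5^2
351 = 3^3 × 13
LCM(1701, 2025, 351) = 3^5 × 5^2 × 7 × 13 = 552825.

552825 seconds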